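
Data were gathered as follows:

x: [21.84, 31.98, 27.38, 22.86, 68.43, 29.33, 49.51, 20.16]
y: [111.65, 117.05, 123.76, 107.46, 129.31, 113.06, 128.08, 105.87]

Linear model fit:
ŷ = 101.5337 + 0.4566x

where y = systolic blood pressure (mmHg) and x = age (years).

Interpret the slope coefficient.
An increase of one year in age is associated with a 0.4566 mmHg increase in predicted blood pressure.

The slope β₁ = 0.4566 gives the rate at which the fitted blood pressure changes with age.

Interpretation:
- Age up by 1 year → predicted blood pressure increases by 0.4566 mmHg
- This is a linear approximation: the same per-unit change is assumed across the whole observed x range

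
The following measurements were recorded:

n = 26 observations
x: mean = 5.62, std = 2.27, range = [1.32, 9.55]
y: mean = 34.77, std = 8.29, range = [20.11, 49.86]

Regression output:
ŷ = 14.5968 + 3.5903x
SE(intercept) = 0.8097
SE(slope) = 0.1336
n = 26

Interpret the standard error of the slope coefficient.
SE(β̂₁) = 0.1336 is the estimated standard deviation of the slope estimate across repeated samples; relative to β̂₁ = 3.5903 that is 3.7%, a precise estimate.

SE(β̂₁) = s / √Sxx, where s is the residual standard deviation and Sxx = Σ(x − x̄)². It is the yardstick for how far β̂₁ = 3.5903 could plausibly be from the true slope.

Relative precision:
- SE / |β̂₁| = 0.1336 / 3.5903 = 3.7%
- Rule of thumb (under 20%: precise; 20% to under 50%: moderately precise; 50% or more: imprecise) → precise

Link to interval estimation: a confidence interval for β₁ is β̂₁ ± t* × 0.1336, so SE sets the half-width per unit of t*.

What drives SE(β̂₁): wider spread of x values → smaller SE; larger n (here n = 26) → smaller SE; more residual scatter → larger SE.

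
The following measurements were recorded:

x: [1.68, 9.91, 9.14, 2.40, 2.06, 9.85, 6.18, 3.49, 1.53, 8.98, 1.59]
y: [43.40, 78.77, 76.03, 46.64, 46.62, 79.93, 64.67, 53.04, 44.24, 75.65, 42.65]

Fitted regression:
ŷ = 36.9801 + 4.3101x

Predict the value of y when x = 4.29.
ŷ = 55.4704

To predict y for x = 4.29, substitute into the regression equation:

ŷ = 36.9801 + 4.3101 × 4.29
ŷ = 36.9801 + 18.4903
ŷ = 55.4704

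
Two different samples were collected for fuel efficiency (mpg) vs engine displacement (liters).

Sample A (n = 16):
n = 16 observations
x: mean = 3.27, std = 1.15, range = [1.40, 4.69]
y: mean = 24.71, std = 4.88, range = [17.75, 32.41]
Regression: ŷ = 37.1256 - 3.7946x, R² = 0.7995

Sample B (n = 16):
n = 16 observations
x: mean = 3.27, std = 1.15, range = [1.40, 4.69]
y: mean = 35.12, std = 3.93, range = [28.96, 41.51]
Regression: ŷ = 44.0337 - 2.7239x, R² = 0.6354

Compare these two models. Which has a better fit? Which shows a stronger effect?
Model A has the better fit (R² = 0.7995 vs 0.6354). Model A shows the stronger effect (|β₁| = 3.7946 vs 2.7239).

Model Comparison:

Goodness of fit (R²):
- Model A: R² = 0.7995 → 79.95% of variance in fuel efficiency explained
- Model B: R² = 0.6354 → 63.54% of variance in fuel efficiency explained
- 0.7995 > 0.6354 → Model A has the better fit

Strength of effect — compare |β₁|:
- Model A: β₁ = -3.7946 → predicted fuel efficiency falls 3.7946 mpg per additional liter of engine displacement
- Model B: β₁ = -2.7239 → predicted fuel efficiency falls 2.7239 mpg per additional liter of engine displacement
- |-3.7946| > |-2.7239| → Model A shows the stronger marginal effect

Note: A better fit (higher R²) doesn't necessarily mean a more important relationship.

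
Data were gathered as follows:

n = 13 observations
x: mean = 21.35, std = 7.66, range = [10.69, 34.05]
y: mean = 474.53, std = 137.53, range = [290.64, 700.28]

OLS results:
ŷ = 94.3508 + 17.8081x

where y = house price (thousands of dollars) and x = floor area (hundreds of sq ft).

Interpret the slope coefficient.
On average, house price is about 17.8081 thousand dollars higher for every extra hundred sq ft of floor area.

The slope β₁ = 17.8081 gives the rate at which the fitted house price changes with floor area.

Interpretation:
- Floor area up by 1 hundred sq ft → predicted house price increases by 17.8081 thousand dollars
- This is a linear approximation: the same per-unit change is assumed across the whole observed x range

The intercept β₀ = 94.3508 is the predicted house price when floor area = 0; since the smallest observed x is 10.69, this is an extrapolation and mainly anchors the line.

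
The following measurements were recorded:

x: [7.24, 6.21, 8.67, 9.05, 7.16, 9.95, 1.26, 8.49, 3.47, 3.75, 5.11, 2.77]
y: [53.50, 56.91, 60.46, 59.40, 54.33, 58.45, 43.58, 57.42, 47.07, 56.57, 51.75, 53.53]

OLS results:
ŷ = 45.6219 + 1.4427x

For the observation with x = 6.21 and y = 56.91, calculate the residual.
Residual = 2.3289

The residual is the difference between the actual value and the predicted value:

Residual = y - ŷ

Step 1: Calculate predicted value
ŷ = 45.6219 + 1.4427 × 6.21
ŷ = 54.5811

Step 2: Calculate residual
Residual = 56.91 - 54.5811
Residual = 2.3289

Interpretation: the model underestimates the actual value by 2.3289 at this point (positive residual → observation lies above the fitted line).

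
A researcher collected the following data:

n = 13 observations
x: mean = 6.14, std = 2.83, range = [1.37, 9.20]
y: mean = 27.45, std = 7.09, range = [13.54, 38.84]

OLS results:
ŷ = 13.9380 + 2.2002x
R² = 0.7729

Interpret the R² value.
The model explains 77.29% of the variance in y (R² = 0.7729), leaving 22.71% unexplained; the fit is strong.

The coefficient of determination R² is the fraction of the total variation in y that the fitted line accounts for.

Here R² = 0.7729:
- Explained: 77.29% of the variation in y
- Unexplained (residual): 100% − 77.29% = 22.71%
- Rule of thumb (below 0.3 weak; 0.3 to below 0.7 moderate; 0.7 and above strong) → strong

Note: R² never decreases when predictors are added, so it should not be used alone to compare models of different size.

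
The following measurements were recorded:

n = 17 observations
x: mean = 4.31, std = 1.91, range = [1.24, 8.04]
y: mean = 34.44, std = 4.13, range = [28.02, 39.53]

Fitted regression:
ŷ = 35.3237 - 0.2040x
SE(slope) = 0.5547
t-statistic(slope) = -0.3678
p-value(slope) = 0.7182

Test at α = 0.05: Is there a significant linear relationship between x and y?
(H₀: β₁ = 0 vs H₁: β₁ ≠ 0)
Fail to reject H₀: p-value = 0.7182 ≥ α = 0.05. The linear relationship is not significant at the 5% level.

Hypothesis test for the slope coefficient:

H₀: β₁ = 0 (no linear relationship)
H₁: β₁ ≠ 0 (linear relationship exists)

Test statistic: t = β̂₁ / SE(β̂₁) = -0.2040 / 0.5547 = -0.3678

The p-value (0.7182) is the probability, under H₀, of a t-statistic at least as extreme as |t| = 0.3678 (two-sided, df = n − 2 = 15).

Decision rule: reject H₀ if p-value < α.
p-value = 0.7182 ≥ α = 0.05 → fail to reject H₀.

There is not sufficient evidence at the 5% significance level to conclude that a linear relationship exists between x and y.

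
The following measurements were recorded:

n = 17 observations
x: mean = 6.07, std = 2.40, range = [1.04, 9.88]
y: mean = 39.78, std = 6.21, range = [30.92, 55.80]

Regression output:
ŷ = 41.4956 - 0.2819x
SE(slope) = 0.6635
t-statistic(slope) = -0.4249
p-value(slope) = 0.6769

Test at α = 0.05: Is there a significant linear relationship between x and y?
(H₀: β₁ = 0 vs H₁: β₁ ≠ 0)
Fail to reject H₀: p-value = 0.6769 ≥ α = 0.05. The linear relationship is not significant at the 5% level.

Hypothesis test for the slope coefficient:

H₀: β₁ = 0 (no linear relationship)
H₁: β₁ ≠ 0 (linear relationship exists)

Test statistic: t = β̂₁ / SE(β̂₁) = -0.2819 / 0.6635 = -0.4249

With df = 15, the two-sided p-value for |t| = 0.4249 is 0.6769.

Decision rule: reject H₀ if p-value < α.
p-value = 0.6769 ≥ α = 0.05 → fail to reject H₀.

At α = 0.05 the data do not provide convincing evidence of a nonzero slope.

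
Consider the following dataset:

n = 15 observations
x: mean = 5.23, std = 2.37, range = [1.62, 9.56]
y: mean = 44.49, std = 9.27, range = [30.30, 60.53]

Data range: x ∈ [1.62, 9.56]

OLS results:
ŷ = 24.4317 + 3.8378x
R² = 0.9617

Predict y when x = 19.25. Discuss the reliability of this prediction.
The equation gives ŷ = 98.3094; however x = 19.25 is 9.69 units above the observed range, so this extrapolated value should not be trusted.

Prediction calculation:
ŷ = 24.4317 + 3.8378 × 19.25
ŷ = 98.3094

Reliability:
- Data range: x ∈ [1.62, 9.56]
- Prediction point: x = 19.25 is 9.69 units above the observed range → this is EXTRAPOLATION, not interpolation

Why that matters here:
- The standard error of prediction grows with (x − x̄)², and x = 19.25 is far from x̄ = 5.23
- Real relationships often flatten, saturate, or turn nonlinear at extremes

The R² = 0.9617 only validates the fit within [1.62, 9.56]; treat ŷ = 98.3094 with caution.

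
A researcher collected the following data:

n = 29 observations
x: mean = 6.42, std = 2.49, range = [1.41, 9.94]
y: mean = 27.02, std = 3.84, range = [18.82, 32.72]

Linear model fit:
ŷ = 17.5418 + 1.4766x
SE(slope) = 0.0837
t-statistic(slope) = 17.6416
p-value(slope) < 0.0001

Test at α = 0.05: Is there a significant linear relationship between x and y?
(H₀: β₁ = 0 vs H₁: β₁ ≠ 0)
p-value < 0.0001 < α = 0.05, so we reject H₀. The relationship is significant.

Hypothesis test for the slope coefficient:

H₀: β₁ = 0 (no linear relationship)
H₁: β₁ ≠ 0 (linear relationship exists)

Test statistic: t = β̂₁ / SE(β̂₁) = 1.4766 / 0.0837 = 17.6416

The p-value (<0.0001) is the probability, under H₀, of a t-statistic at least as extreme as |t| = 17.6416 (two-sided, df = n − 2 = 27).

Decision rule: reject H₀ if p-value < α.
p-value < 0.0001 < α = 0.05 → reject H₀.

At α = 0.05 the data do provide convincing evidence of a nonzero slope.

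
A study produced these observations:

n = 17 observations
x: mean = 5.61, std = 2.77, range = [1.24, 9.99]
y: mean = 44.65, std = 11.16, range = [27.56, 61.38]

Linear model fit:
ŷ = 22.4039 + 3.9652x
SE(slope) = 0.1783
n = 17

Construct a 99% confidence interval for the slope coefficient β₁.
The 99% CI for β₁ is (3.4398, 4.4906)

Confidence interval for the slope:

The 99% CI for β₁ is: β̂₁ ± t*(α/2, n-2) × SE(β̂₁)

Step 1: Find critical t-value
- Confidence level = 0.99
- Degrees of freedom = n - 2 = 17 - 2 = 15
- t*(α/2, 15) = 2.9467

Step 2: Calculate margin of error
Margin = 2.9467 × 0.1783 = 0.5254

Step 3: Construct interval
CI = 3.9652 ± 0.5254
CI = (3.4398, 4.4906)

Interpretation: each one-unit increase in x is associated with a change in mean y of between 3.4398 and 4.4906, with 99% confidence.
The interval does not include 0, suggesting a significant linear relationship.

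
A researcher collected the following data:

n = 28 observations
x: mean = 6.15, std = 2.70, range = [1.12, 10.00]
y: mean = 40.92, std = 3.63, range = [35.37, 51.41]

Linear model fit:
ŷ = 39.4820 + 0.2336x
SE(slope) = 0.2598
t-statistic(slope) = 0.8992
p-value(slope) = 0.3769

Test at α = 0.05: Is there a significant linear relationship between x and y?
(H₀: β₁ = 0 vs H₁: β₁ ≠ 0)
Fail to reject H₀: p-value = 0.3769 ≥ α = 0.05. The linear relationship is not significant at the 5% level.

Hypothesis test for the slope coefficient:

H₀: β₁ = 0 (no linear relationship)
H₁: β₁ ≠ 0 (linear relationship exists)

Test statistic: t = β̂₁ / SE(β̂₁) = 0.2336 / 0.2598 = 0.8992

The p-value (0.3769) is the probability, under H₀, of a t-statistic at least as extreme as |t| = 0.8992 (two-sided, df = n − 2 = 26).

Decision rule: reject H₀ if p-value < α.
p-value = 0.3769 ≥ α = 0.05 → fail to reject H₀.

At α = 0.05 the data do not provide convincing evidence of a nonzero slope.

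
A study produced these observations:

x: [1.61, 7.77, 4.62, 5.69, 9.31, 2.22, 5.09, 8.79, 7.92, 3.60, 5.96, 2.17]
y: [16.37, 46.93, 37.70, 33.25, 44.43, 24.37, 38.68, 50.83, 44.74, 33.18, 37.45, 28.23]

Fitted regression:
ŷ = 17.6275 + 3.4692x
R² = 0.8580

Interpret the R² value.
R² = 0.8580 means 85.80% of the variation in y is explained by the linear relationship with x. This indicates a strong fit.

R² = 1 − SS_res/SS_tot compares the residual scatter to the total scatter of y about its mean.

Here R² = 0.8580:
- Explained: 85.80% of the variation in y
- Unexplained (residual): 100% − 85.80% = 14.20%
- Rule of thumb (below 0.3 weak; 0.3 to below 0.7 moderate; 0.7 and above strong) → strong

Note: R² never decreases when predictors are added, so it should not be used alone to compare models of different size.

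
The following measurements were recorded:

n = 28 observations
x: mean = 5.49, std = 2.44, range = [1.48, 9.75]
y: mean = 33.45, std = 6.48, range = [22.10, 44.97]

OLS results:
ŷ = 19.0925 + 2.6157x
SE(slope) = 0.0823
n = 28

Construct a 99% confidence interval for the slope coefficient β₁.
The 99% CI for β₁ is (2.3870, 2.8444)

Confidence interval for the slope:

The 99% CI for β₁ is: β̂₁ ± t*(α/2, n-2) × SE(β̂₁)

Step 1: Find critical t-value
- Confidence level = 0.99
- Degrees of freedom = n - 2 = 28 - 2 = 26
- t*(α/2, 26) = 2.7787

Step 2: Calculate margin of error
Margin = 2.7787 × 0.0823 = 0.2287

Step 3: Construct interval
CI = 2.6157 ± 0.2287
CI = (2.3870, 2.8444)

Interpretation: intervals built this way capture the true β₁ in 99% of repeated samples; here the plausible range for the per-unit effect of x on y is 2.3870 to 2.8444.
Both endpoints are positive, so the data support a genuinely positive slope at this confidence level.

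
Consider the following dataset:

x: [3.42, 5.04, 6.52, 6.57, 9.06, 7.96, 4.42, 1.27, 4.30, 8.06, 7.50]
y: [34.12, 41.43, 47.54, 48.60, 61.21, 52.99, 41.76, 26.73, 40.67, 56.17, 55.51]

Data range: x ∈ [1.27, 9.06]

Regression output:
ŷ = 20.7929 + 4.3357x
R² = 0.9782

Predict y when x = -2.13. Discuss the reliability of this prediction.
ŷ = 11.5579 (extrapolation — x = -2.13 lies outside [1.27, 9.06], so reliability is low).

Prediction calculation:
ŷ = 20.7929 + 4.3357 × (-2.13)
ŷ = 11.5579

Reliability:
- Data range: x ∈ [1.27, 9.06]
- Prediction point: x = -2.13 is 3.40 units below the observed range → this is EXTRAPOLATION, not interpolation

Why that matters here:
- Real relationships often flatten, saturate, or turn nonlinear at extremes
- There are no observations near this x to validate the fitted line there
- R² describes fit only over the sampled x values; it says nothing about behaviour beyond them

Report the number if required, but flag clearly that it is an extrapolation.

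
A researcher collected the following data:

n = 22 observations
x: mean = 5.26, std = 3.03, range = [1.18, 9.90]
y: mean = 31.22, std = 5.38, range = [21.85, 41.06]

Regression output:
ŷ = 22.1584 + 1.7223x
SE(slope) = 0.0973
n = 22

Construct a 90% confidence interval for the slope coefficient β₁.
The 90% CI for β₁ is (1.5545, 1.8901)

Confidence interval for the slope:

The 90% CI for β₁ is: β̂₁ ± t*(α/2, n-2) × SE(β̂₁)

Step 1: Find critical t-value
- Confidence level = 0.9
- Degrees of freedom = n - 2 = 22 - 2 = 20
- t*(α/2, 20) = 1.7247

Step 2: Calculate margin of error
Margin = 1.7247 × 0.0973 = 0.1678

Step 3: Construct interval
CI = 1.7223 ± 0.1678
CI = (1.5545, 1.8901)

Interpretation: We are 90% confident that the true slope β₁ lies between 1.5545 and 1.8901.
The interval does not include 0, suggesting a significant linear relationship.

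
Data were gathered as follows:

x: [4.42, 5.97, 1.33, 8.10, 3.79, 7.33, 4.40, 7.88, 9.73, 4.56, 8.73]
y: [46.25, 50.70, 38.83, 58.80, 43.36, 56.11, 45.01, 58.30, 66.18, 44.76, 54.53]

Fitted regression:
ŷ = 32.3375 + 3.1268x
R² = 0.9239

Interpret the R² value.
The model explains 92.39% of the variance in y (R² = 0.9239), leaving 7.61% unexplained; the fit is strong.

R² = 1 − SS_res/SS_tot compares the residual scatter to the total scatter of y about its mean.

Here R² = 0.9239:
- Explained: 92.39% of the variation in y
- Unexplained (residual): 100% − 92.39% = 7.61%
- Rule of thumb (below 0.3 weak; 0.3 to below 0.7 moderate; 0.7 and above strong) → strong

Equivalently, for simple linear regression R² = r², so |r| = √0.9239 ≈ 0.9612.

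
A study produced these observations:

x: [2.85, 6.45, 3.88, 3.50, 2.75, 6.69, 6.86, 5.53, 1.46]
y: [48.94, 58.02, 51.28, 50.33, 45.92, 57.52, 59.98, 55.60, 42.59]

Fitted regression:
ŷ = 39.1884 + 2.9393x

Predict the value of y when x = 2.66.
ŷ = 47.0069

To predict y for x = 2.66, substitute into the regression equation:

ŷ = 39.1884 + 2.9393 × 2.66
ŷ = 39.1884 + 7.8185
ŷ = 47.0069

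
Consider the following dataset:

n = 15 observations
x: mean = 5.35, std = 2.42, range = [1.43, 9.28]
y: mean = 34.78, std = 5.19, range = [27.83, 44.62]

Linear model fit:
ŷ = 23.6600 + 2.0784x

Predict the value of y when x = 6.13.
ŷ = 36.4006

x = 6.13 lies inside the observed range [1.43, 9.28], so the fitted equation applies directly:

ŷ = 23.6600 + 2.0784 × 6.13
ŷ = 23.6600 + 12.7406
ŷ = 36.4006

This is the fitted mean response at that x — an individual observation would come with a wider prediction interval.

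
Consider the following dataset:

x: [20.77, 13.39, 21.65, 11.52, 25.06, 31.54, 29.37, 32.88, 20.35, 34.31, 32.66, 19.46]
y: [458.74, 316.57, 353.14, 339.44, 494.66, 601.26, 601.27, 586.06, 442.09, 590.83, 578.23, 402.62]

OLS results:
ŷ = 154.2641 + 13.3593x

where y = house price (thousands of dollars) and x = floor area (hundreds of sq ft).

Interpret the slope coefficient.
For each additional hundred sq ft of floor area, predicted house price increases by approximately 13.3593 thousand dollars.

β₁ = 13.3593 is the change in predicted house price (thousand dollars) per additional hundred sq ft of floor area.

Interpretation:
- Floor area up by 1 hundred sq ft → predicted house price increases by 13.3593 thousand dollars
- The effect is assumed constant over the observed range of x (linearity)

The intercept β₀ = 154.2641 is the predicted house price when floor area = 0; since the smallest observed x is 11.52, this is an extrapolation and mainly anchors the line.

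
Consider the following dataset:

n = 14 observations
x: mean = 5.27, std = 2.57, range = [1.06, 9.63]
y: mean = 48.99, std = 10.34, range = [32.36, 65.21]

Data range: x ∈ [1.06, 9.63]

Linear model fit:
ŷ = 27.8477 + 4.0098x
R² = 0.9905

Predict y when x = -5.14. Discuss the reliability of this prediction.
The equation gives ŷ = 7.2373; however x = -5.14 is 6.20 units below the observed range, so this extrapolated value should not be trusted.

Prediction calculation:
ŷ = 27.8477 + 4.0098 × (-5.14)
ŷ = 7.2373

Reliability:
- Data range: x ∈ [1.06, 9.63]
- Prediction point: x = -5.14 is 6.20 units below the observed range → this is EXTRAPOLATION, not interpolation

Why that matters here:
- The linear relationship may not hold outside the observed range
- Real relationships often flatten, saturate, or turn nonlinear at extremes
- R² describes fit only over the sampled x values; it says nothing about behaviour beyond them

A defensible statement: 'if the linear trend continued to x = -5.14, y would be about 7.2373' — the premise is untested.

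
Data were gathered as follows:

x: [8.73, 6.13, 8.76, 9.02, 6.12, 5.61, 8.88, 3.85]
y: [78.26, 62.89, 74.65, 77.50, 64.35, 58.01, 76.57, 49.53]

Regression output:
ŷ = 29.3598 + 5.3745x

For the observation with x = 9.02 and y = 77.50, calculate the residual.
Residual = -0.3378

The residual is the difference between the actual value and the predicted value:

Residual = y - ŷ

Step 1: Calculate predicted value
ŷ = 29.3598 + 5.3745 × 9.02
ŷ = 77.8378

Step 2: Calculate residual
Residual = 77.50 - 77.8378
Residual = -0.3378

The residual is negative, so the observed y = 77.50 sits below the regression line (the line overestimates it by 0.3378).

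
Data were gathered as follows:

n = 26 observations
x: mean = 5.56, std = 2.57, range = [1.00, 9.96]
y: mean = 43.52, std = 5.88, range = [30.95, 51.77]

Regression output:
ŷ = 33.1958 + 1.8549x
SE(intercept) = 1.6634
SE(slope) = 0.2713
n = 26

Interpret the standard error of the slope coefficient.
SE(slope) = 0.2713 measures the uncertainty in the estimated slope. The coefficient is estimated precisely (SE/|β̂₁| = 14.6%).

SE(β̂₁) = 0.2713 says: if we drew many samples of n = 26 from the same population and refit each time, the fitted slopes would scatter with a standard deviation of roughly 0.2713 around the true β₁.

Relative precision:
- SE / |β̂₁| = 0.2713 / 1.8549 = 14.6%
- Rule of thumb (under 20%: precise; 20% to under 50%: moderately precise; 50% or more: imprecise) → precise

Link to the t-test: t = β̂₁ / SE(β̂₁) = 1.8549 / 0.2713 = 6.8371, the statistic for H₀: β₁ = 0.

What drives SE(β̂₁): more residual scatter → larger SE.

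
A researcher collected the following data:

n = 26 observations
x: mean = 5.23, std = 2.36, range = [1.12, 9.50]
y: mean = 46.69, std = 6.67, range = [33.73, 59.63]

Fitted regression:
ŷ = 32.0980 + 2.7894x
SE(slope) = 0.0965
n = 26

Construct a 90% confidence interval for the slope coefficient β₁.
The 90% CI for β₁ is (2.6243, 2.9545)

Confidence interval for the slope:

The 90% CI for β₁ is: β̂₁ ± t*(α/2, n-2) × SE(β̂₁)

Step 1: Find critical t-value
- Confidence level = 0.9
- Degrees of freedom = n - 2 = 26 - 2 = 24
- t*(α/2, 24) = 1.7109

Step 2: Calculate margin of error
Margin = 1.7109 × 0.0965 = 0.1651

Step 3: Construct interval
CI = 2.7894 ± 0.1651
CI = (2.6243, 2.9545)

Interpretation: each one-unit increase in x is associated with a change in mean y of between 2.6243 and 2.9545, with 90% confidence.
The interval does not include 0, suggesting a significant linear relationship.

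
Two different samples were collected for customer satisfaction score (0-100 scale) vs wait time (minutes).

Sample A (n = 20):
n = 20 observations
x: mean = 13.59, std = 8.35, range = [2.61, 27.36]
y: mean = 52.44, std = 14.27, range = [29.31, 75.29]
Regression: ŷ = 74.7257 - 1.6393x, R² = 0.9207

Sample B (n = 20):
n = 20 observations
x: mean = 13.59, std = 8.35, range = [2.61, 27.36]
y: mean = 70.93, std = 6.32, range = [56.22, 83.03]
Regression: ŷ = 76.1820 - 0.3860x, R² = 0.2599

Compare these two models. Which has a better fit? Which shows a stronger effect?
Model A has the better fit (R² = 0.9207 vs 0.2599). Model A shows the stronger effect (|β₁| = 1.6393 vs 0.3860).

Model Comparison:

Fit — compare R²:
- Model A: R² = 0.9207 → 92.07% of variance in satisfaction score explained
- Model B: R² = 0.2599 → 25.99% of variance in satisfaction score explained
- 0.9207 > 0.2599 → Model A has the better fit

Effect size (slope magnitude):
- Model A: β₁ = -1.6393 → predicted satisfaction score falls 1.6393 points per additional minute of wait time
- Model B: β₁ = -0.3860 → predicted satisfaction score falls 0.3860 points per additional minute of wait time
- |-1.6393| > |-0.3860| → Model A shows the stronger marginal effect

Notes:
- A steeper slope doesn't make a better model if the scatter around the line is large.
- R² measures how tightly points cluster around the line; β₁ measures how steep the line is — they answer different questions.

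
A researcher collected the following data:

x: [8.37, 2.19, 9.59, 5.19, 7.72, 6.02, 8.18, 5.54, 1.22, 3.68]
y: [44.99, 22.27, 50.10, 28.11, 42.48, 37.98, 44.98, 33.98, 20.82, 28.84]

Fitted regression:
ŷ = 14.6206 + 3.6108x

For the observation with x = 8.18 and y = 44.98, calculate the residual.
Residual = 0.8231

The residual is the difference between the actual value and the predicted value:

Residual = y - ŷ

Step 1: Calculate predicted value
ŷ = 14.6206 + 3.6108 × 8.18
ŷ = 44.1569

Step 2: Calculate residual
Residual = 44.98 - 44.1569
Residual = 0.8231

Sign check: y > ŷ, so the point is above the line and the fit underestimates here.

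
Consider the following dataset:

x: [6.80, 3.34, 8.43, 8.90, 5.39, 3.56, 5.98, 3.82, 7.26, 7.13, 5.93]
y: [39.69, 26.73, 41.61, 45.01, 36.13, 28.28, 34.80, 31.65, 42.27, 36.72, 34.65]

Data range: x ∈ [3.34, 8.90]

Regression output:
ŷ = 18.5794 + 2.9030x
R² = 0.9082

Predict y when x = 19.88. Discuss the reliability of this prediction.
The equation gives ŷ = 76.2910; however x = 19.88 is 10.98 units above the observed range, so this extrapolated value should not be trusted.

Prediction calculation:
ŷ = 18.5794 + 2.9030 × 19.88
ŷ = 76.2910

Reliability:
- Data range: x ∈ [3.34, 8.90]
- Prediction point: x = 19.88 is 10.98 units above the observed range → this is EXTRAPOLATION, not interpolation

Why that matters here:
- There are no observations near this x to validate the fitted line there
- R² describes fit only over the sampled x values; it says nothing about behaviour beyond them
- The standard error of prediction grows with (x − x̄)², and x = 19.88 is far from x̄ = 6.05

A defensible statement: 'if the linear trend continued to x = 19.88, y would be about 76.2910' — the premise is untested.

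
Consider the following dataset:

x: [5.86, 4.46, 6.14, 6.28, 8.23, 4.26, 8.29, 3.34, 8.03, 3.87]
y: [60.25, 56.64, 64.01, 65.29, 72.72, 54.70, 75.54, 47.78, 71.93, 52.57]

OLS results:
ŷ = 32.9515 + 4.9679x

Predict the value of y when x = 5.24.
ŷ = 58.9833

x = 5.24 lies inside the observed range [3.34, 8.29], so the fitted equation applies directly:

ŷ = 32.9515 + 4.9679 × 5.24
ŷ = 32.9515 + 26.0318
ŷ = 58.9833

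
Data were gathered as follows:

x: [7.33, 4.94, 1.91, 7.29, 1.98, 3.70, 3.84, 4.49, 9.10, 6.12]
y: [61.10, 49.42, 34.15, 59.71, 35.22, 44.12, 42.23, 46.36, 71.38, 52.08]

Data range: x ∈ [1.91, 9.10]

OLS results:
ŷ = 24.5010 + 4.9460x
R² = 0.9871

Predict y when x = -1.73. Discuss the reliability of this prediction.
ŷ = 15.9444, but this is extrapolation (below the data range [1.91, 9.10]) and may be unreliable.

Prediction calculation:
ŷ = 24.5010 + 4.9460 × (-1.73)
ŷ = 15.9444

Reliability:
- Data range: x ∈ [1.91, 9.10]
- Prediction point: x = -1.73 is 3.64 units below the observed range → this is EXTRAPOLATION, not interpolation

Why that matters here:
- R² describes fit only over the sampled x values; it says nothing about behaviour beyond them
- There are no observations near this x to validate the fitted line there
- The linear relationship may not hold outside the observed range

The R² = 0.9871 only validates the fit within [1.91, 9.10]; treat ŷ = 15.9444 with caution.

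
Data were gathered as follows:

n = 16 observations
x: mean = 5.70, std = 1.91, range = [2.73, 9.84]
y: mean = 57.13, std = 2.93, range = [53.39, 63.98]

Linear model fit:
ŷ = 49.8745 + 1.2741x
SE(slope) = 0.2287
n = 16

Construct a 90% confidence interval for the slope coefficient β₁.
The 90% CI for β₁ is (0.8713, 1.6769)

Confidence interval for the slope:

The 90% CI for β₁ is: β̂₁ ± t*(α/2, n-2) × SE(β̂₁)

Step 1: Find critical t-value
- Confidence level = 0.9
- Degrees of freedom = n - 2 = 16 - 2 = 14
- t*(α/2, 14) = 1.7613

Step 2: Calculate margin of error
Margin = 1.7613 × 0.2287 = 0.4028

Step 3: Construct interval
CI = 1.2741 ± 0.4028
CI = (0.8713, 1.6769)

Interpretation: each one-unit increase in x is associated with a change in mean y of between 0.8713 and 1.6769, with 90% confidence.
The interval does not include 0, suggesting a significant linear relationship.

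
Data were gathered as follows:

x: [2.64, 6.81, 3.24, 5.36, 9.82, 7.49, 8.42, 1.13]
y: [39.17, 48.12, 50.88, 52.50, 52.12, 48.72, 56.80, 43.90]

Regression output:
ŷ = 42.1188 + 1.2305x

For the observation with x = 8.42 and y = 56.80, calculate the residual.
Residual = 4.3204

The residual is the difference between the actual value and the predicted value:

Residual = y - ŷ

Step 1: Calculate predicted value
ŷ = 42.1188 + 1.2305 × 8.42
ŷ = 52.4796

Step 2: Calculate residual
Residual = 56.80 - 52.4796
Residual = 4.3204

Sign check: y > ŷ, so the point is above the line and the fit underestimates here.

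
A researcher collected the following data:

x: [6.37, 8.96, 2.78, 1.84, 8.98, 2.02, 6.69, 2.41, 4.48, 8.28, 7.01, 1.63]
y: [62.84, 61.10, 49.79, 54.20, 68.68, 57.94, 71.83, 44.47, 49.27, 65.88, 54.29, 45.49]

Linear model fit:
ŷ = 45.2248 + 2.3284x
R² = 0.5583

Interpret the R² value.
R² = 0.5583 means 55.83% of the variation in y is explained by the linear relationship with x. This indicates a moderate fit.

R² (coefficient of determination) measures the proportion of variance in y explained by the regression model.

Here R² = 0.5583:
- Explained: 55.83% of the variation in y
- Unexplained (residual): 100% − 55.83% = 44.17%
- Rule of thumb (below 0.3 weak; 0.3 to below 0.7 moderate; 0.7 and above strong) → moderate

Note: R² never decreases when predictors are added, so it should not be used alone to compare models of different size.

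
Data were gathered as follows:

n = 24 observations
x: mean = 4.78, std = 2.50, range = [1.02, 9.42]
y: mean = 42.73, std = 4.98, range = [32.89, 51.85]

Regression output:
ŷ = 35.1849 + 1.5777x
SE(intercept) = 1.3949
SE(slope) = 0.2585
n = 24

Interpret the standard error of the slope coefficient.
The slope 1.5777 is pinned down to within about ±0.2585 (one SE) by these data — relative uncertainty 16.4%, i.e. precise.

SE(β̂₁) = 0.2585 says: if we drew many samples of n = 24 from the same population and refit each time, the fitted slopes would scatter with a standard deviation of roughly 0.2585 around the true β₁.

Relative precision:
- SE / |β̂₁| = 0.2585 / 1.5777 = 16.4%
- Rule of thumb (under 20%: precise; 20% to under 50%: moderately precise; 50% or more: imprecise) → precise

Link to interval estimation: a confidence interval for β₁ is β̂₁ ± t* × 0.2585, so SE sets the half-width per unit of t*.

What drives SE(β̂₁): wider spread of x values → smaller SE.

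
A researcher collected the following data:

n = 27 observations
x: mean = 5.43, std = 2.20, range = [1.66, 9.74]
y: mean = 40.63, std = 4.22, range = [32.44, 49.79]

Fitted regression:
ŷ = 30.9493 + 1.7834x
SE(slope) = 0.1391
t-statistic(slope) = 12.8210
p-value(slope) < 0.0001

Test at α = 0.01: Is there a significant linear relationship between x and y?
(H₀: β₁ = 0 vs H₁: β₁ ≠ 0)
Reject H₀: p-value < 0.0001 < α = 0.01. The linear relationship is significant at the 1% level.

Hypothesis test for the slope coefficient:

H₀: β₁ = 0 (no linear relationship)
H₁: β₁ ≠ 0 (linear relationship exists)

Test statistic: t = β̂₁ / SE(β̂₁) = 1.7834 / 0.1391 = 12.8210

p < 0.0001: how often a slope estimate this far from 0 (in SE units) would arise by chance if β₁ were truly 0.

Decision rule: reject H₀ if p-value < α.
p-value < 0.0001 < α = 0.01 → reject H₀.

Conclusion: the linear association between x and y is significant at the 1% level.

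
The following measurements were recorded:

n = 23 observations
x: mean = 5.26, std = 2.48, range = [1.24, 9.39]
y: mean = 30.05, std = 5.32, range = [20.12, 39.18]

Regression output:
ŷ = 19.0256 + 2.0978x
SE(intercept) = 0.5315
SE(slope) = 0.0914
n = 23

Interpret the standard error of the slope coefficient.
SE(slope) = 0.0914 measures the uncertainty in the estimated slope. The coefficient is estimated precisely (SE/|β̂₁| = 4.4%).

What SE measures:
- The standard error quantifies the sampling variability of the coefficient estimate
- It is the estimated standard deviation of β̂₁ across hypothetical repeated samples of the same size
- Smaller SE → more precise estimate

Relative precision:
- SE / |β̂₁| = 0.0914 / 2.0978 = 4.4%
- Rule of thumb (under 20%: precise; 20% to under 50%: moderately precise; 50% or more: imprecise) → precise

Link to interval estimation: a confidence interval for β₁ is β̂₁ ± t* × 0.0914, so SE sets the half-width per unit of t*.

What drives SE(β̂₁): larger n (here n = 23) → smaller SE; more residual scatter → larger SE.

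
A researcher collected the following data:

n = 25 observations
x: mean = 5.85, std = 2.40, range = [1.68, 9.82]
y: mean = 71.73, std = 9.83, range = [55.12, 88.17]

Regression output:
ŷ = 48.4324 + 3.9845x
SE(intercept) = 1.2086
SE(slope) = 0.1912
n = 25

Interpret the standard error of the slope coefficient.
SE(slope) = 0.1912 measures the uncertainty in the estimated slope. The coefficient is estimated precisely (SE/|β̂₁| = 4.8%).

SE(β̂₁) = s / √Sxx, where s is the residual standard deviation and Sxx = Σ(x − x̄)². It is the yardstick for how far β̂₁ = 3.9845 could plausibly be from the true slope.

Relative precision:
- SE / |β̂₁| = 0.1912 / 3.9845 = 4.8%
- Rule of thumb (under 20%: precise; 20% to under 50%: moderately precise; 50% or more: imprecise) → precise

Rough 95% range (±2 SE): 3.9845 ± 0.3824 → (3.6021, 4.3669).

What drives SE(β̂₁): wider spread of x values → smaller SE; more residual scatter → larger SE; larger n (here n = 25) → smaller SE.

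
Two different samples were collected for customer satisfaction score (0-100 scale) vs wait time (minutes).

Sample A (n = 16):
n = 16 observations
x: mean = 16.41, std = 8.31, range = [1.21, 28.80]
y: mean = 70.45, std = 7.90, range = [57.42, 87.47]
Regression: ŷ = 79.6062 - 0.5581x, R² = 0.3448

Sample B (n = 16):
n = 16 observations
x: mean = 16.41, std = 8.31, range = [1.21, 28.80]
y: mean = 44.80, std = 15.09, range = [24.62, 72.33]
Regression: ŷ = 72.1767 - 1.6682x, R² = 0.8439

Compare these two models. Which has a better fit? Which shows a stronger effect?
Model B has the better fit (R² = 0.8439 vs 0.3448). Model B shows the stronger effect (|β₁| = 1.6682 vs 0.5581).

Model Comparison:

Which explains more variance? (R²)
- Model A: R² = 0.3448 → 34.48% of variance in satisfaction score explained
- Model B: R² = 0.8439 → 84.39% of variance in satisfaction score explained
- 0.8439 > 0.3448 → Model B has the better fit

Which has the larger per-minute effect? (|β₁|)
- Model A: β₁ = -0.5581 → predicted satisfaction score falls 0.5581 points per additional minute of wait time
- Model B: β₁ = -1.6682 → predicted satisfaction score falls 1.6682 points per additional minute of wait time
- |-0.5581| < |-1.6682| → Model B shows the stronger marginal effect

Note: The two samples could reflect different populations, time periods, or measurement quality.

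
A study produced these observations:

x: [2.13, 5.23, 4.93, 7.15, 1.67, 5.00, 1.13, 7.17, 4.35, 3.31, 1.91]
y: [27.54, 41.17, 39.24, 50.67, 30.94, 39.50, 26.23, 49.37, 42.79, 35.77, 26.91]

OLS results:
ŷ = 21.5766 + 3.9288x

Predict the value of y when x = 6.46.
ŷ = 46.9566

To predict y for x = 6.46, substitute into the regression equation:

ŷ = 21.5766 + 3.9288 × 6.46
ŷ = 21.5766 + 25.3800
ŷ = 46.9566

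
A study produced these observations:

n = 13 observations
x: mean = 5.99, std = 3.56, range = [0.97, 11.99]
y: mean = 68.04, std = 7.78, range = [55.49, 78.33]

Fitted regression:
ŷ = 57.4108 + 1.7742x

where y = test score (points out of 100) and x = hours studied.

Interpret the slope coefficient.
An increase of one hour in study time is associated with a 1.7742 points increase in predicted test score.

The slope β₁ = 1.7742 gives the rate at which the fitted test score changes with study time.

Interpretation:
- Study time up by 1 hour → predicted test score increases by 1.7742 points
- The effect is assumed constant over the observed range of x (linearity)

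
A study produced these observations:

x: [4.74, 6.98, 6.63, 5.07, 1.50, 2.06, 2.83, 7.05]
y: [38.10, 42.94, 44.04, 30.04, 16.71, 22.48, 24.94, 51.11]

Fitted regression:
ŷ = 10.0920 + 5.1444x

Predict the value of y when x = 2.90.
ŷ = 25.0108

Plug x = 2.90 into the fitted line:

ŷ = 10.0920 + 5.1444 × 2.90
ŷ = 10.0920 + 14.9188
ŷ = 25.0108

This is a point prediction; actual observations scatter around it by roughly the residual standard deviation.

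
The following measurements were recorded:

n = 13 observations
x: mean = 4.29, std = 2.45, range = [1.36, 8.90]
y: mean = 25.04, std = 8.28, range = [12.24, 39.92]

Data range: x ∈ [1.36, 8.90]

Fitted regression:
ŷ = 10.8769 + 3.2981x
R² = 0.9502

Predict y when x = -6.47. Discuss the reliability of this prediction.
ŷ = -10.4618, but this is extrapolation (below the data range [1.36, 8.90]) and may be unreliable.

Prediction calculation:
ŷ = 10.8769 + 3.2981 × (-6.47)
ŷ = -10.4618

Reliability:
- Data range: x ∈ [1.36, 8.90]
- Prediction point: x = -6.47 is 7.83 units below the observed range → this is EXTRAPOLATION, not interpolation

Why that matters here:
- The standard error of prediction grows with (x − x̄)², and x = -6.47 is far from x̄ = 4.29
- There are no observations near this x to validate the fitted line there

A defensible statement: 'if the linear trend continued to x = -6.47, y would be about -10.4618' — the premise is untested.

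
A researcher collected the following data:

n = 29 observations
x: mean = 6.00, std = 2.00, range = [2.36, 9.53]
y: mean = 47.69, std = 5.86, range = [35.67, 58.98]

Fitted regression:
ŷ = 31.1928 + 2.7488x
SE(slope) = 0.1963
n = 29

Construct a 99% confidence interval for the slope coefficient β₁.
The 99% CI for β₁ is (2.2049, 3.2927)

Confidence interval for the slope:

The 99% CI for β₁ is: β̂₁ ± t*(α/2, n-2) × SE(β̂₁)

Step 1: Find critical t-value
- Confidence level = 0.99
- Degrees of freedom = n - 2 = 29 - 2 = 27
- t*(α/2, 27) = 2.7707

Step 2: Calculate margin of error
Margin = 2.7707 × 0.1963 = 0.5439

Step 3: Construct interval
CI = 2.7488 ± 0.5439
CI = (2.2049, 3.2927)

Interpretation: We are 99% confident that the true slope β₁ lies between 2.2049 and 3.2927.
Both endpoints are positive, so the data support a genuinely positive slope at this confidence level.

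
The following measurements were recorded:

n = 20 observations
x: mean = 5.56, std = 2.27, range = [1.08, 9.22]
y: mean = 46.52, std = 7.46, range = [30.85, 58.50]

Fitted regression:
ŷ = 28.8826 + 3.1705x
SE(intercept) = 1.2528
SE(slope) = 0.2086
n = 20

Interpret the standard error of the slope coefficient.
SE(slope) = 0.2086 measures the uncertainty in the estimated slope. The coefficient is estimated precisely (SE/|β̂₁| = 6.6%).

What SE measures:
- The standard error quantifies the sampling variability of the coefficient estimate
- It is the estimated standard deviation of β̂₁ across hypothetical repeated samples of the same size
- Smaller SE → more precise estimate

Relative precision:
- SE / |β̂₁| = 0.2086 / 3.1705 = 6.6%
- Rule of thumb (under 20%: precise; 20% to under 50%: moderately precise; 50% or more: imprecise) → precise

Link to interval estimation: a confidence interval for β₁ is β̂₁ ± t* × 0.2086, so SE sets the half-width per unit of t*.

What drives SE(β̂₁): larger n (here n = 20) → smaller SE; more residual scatter → larger SE; wider spread of x values → smaller SE.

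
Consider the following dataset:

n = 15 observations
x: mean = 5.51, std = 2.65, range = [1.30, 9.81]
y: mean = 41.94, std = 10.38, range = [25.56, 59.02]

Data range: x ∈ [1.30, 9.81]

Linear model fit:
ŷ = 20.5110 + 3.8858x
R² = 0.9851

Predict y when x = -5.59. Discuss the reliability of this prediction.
ŷ = -1.2106 (extrapolation — x = -5.59 lies outside [1.30, 9.81], so reliability is low).

Prediction calculation:
ŷ = 20.5110 + 3.8858 × (-5.59)
ŷ = -1.2106

Reliability:
- Data range: x ∈ [1.30, 9.81]
- Prediction point: x = -5.59 is 6.89 units below the observed range → this is EXTRAPOLATION, not interpolation

Why that matters here:
- Real relationships often flatten, saturate, or turn nonlinear at extremes
- R² describes fit only over the sampled x values; it says nothing about behaviour beyond them

Report the number if required, but flag clearly that it is an extrapolation.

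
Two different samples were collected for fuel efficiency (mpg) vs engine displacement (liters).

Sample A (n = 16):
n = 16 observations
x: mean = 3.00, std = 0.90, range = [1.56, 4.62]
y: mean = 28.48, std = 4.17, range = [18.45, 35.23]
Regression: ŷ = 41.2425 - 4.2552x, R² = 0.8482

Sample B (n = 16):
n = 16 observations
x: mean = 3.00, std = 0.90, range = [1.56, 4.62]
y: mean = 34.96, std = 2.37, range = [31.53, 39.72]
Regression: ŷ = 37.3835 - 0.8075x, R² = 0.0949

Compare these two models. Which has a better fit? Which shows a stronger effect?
Model A has the better fit (R² = 0.8482 vs 0.0949). Model A shows the stronger effect (|β₁| = 4.2552 vs 0.8075).

Model Comparison:

Which explains more variance? (R²)
- Model A: R² = 0.8482 → 84.82% of variance in fuel efficiency explained
- Model B: R² = 0.0949 → 9.49% of variance in fuel efficiency explained
- 0.8482 > 0.0949 → Model A has the better fit

Effect size (slope magnitude):
- Model A: β₁ = -4.2552 → predicted fuel efficiency falls 4.2552 mpg per additional liter of engine displacement
- Model B: β₁ = -0.8075 → predicted fuel efficiency falls 0.8075 mpg per additional liter of engine displacement
- |-4.2552| > |-0.8075| → Model A shows the stronger marginal effect

Note: The two samples could reflect different populations, time periods, or measurement quality.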